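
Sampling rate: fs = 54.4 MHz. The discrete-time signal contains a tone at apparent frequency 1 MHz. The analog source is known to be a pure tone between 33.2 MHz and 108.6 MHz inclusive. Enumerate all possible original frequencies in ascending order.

53.4 MHz, 55.4 MHz, 107.8 MHz

Frequencies that alias to 1 MHz are k·fs ± 1 MHz for integer k ≥ 0.
k=0: 1 MHz.
k=1: 53.4 MHz, 55.4 MHz.
k=2: 107.8 MHz, 109.8 MHz.
k=3: 162.2 MHz, 164.2 MHz.
Within [33.2 MHz, 108.6 MHz]: 53.4 MHz, 55.4 MHz, 107.8 MHz.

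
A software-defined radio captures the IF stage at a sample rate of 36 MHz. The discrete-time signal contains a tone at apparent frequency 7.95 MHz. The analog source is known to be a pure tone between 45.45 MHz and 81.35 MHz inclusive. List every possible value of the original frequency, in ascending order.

64.05 MHz, 79.95 MHz

Frequencies that alias to 7.95 MHz are k·fs ± 7.95 MHz for integer k ≥ 0.
k=0: 7.95 MHz.
k=1: 28.05 MHz, 43.95 MHz.
k=2: 64.05 MHz, 79.95 MHz.
k=3: 100.05 MHz, 115.95 MHz.
Within [45.45 MHz, 81.35 MHz]: 64.05 MHz, 79.95 MHz.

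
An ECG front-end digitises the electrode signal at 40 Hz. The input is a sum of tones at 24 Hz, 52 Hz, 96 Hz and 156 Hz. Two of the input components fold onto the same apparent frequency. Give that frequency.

16 Hz

fs/2 = 20 Hz.
24 Hz > fs/2 = 20 Hz, folds to fs − 24 Hz = 16 Hz.
52 Hz mod fs = 12 Hz.
12 Hz ≤ fs/2 = 20 Hz, appears at 12 Hz.
96 Hz mod fs = 16 Hz.
16 Hz ≤ fs/2 = 20 Hz, appears at 16 Hz.
156 Hz mod fs = 36 Hz.
36 Hz > fs/2 = 20 Hz, folds to fs − 36 Hz = 4 Hz.
24 Hz and 96 Hz both map to 16 Hz.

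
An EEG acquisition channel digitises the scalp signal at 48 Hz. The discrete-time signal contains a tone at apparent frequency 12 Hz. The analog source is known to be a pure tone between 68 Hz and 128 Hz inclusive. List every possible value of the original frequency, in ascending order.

Frequencies that alias to 12 Hz are k·fs ± 12 Hz for integer k ≥ 0.
k=0: 12 Hz.
k=1: 36 Hz, 60 Hz.
k=2: 84 Hz, 108 Hz.
k=3: 132 Hz, 156 Hz.
Within [68 Hz, 128 Hz]: 84 Hz, 108 Hz.

84 Hz, 108 Hz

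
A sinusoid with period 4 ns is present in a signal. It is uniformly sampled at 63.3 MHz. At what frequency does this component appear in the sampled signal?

T = 4 ns → f = 1/T = 250 MHz.
250 MHz mod fs = 60.1 MHz.
60.1 MHz > fs/2 = 31.65 MHz, folds to fs − 60.1 MHz = 3.2 MHz.

3.2 MHz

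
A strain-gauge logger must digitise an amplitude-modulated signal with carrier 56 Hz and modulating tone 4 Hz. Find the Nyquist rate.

AM sidebands sit at fc ± fm = 52 Hz and 60 Hz.
Highest-frequency component: 60 Hz.
Nyquist rate = 2 × 60 Hz = 120 Hz.

120 Hz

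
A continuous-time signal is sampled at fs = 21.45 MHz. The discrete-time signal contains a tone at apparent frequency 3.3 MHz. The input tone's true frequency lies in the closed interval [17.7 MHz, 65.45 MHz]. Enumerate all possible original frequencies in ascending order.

18.15 MHz, 24.75 MHz, 39.6 MHz, 46.2 MHz, 61.05 MHz

Frequencies that alias to 3.3 MHz are k·fs ± 3.3 MHz for integer k ≥ 0.
k=0: 3.3 MHz.
k=1: 18.15 MHz, 24.75 MHz.
k=2: 39.6 MHz, 46.2 MHz.
k=3: 61.05 MHz, 67.65 MHz.
k=4: 82.5 MHz, 89.1 MHz.
Within [17.7 MHz, 65.45 MHz]: 18.15 MHz, 24.75 MHz, 39.6 MHz, 46.2 MHz, 61.05 MHz.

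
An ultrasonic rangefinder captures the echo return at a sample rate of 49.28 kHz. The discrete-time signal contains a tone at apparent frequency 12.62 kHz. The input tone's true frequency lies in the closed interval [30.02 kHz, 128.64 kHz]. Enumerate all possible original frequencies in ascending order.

36.66 kHz, 61.9 kHz, 85.94 kHz, 111.18 kHz

Frequencies that alias to 12.62 kHz are k·fs ± 12.62 kHz for integer k ≥ 0.
k=0: 12.62 kHz.
k=1: 36.66 kHz, 61.9 kHz.
k=2: 85.94 kHz, 111.18 kHz.
k=3: 135.22 kHz, 160.46 kHz.
Within [30.02 kHz, 128.64 kHz]: 36.66 kHz, 61.9 kHz, 85.94 kHz, 111.18 kHz.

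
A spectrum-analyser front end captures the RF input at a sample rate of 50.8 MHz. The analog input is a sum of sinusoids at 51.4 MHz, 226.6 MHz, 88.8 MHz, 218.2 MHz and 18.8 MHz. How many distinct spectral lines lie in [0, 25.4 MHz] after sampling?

5

fs/2 = 25.4 MHz.
51.4 MHz mod fs = 0.6 MHz.
0.6 MHz ≤ fs/2 = 25.4 MHz, appears at 0.6 MHz.
226.6 MHz mod fs = 23.4 MHz.
23.4 MHz ≤ fs/2 = 25.4 MHz, appears at 23.4 MHz.
88.8 MHz mod fs = 38 MHz.
38 MHz > fs/2 = 25.4 MHz, folds to fs − 38 MHz = 12.8 MHz.
218.2 MHz mod fs = 15 MHz.
15 MHz ≤ fs/2 = 25.4 MHz, appears at 15 MHz.
18.8 MHz ≤ fs/2 = 25.4 MHz, passes unchanged.
Distinct values: {0.6 MHz, 12.8 MHz, 15 MHz, 18.8 MHz, 23.4 MHz} → 5.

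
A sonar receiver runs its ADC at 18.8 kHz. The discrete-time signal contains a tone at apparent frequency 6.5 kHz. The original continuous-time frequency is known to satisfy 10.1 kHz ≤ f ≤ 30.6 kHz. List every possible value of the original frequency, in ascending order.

12.3 kHz, 25.3 kHz

Frequencies that alias to 6.5 kHz are k·fs ± 6.5 kHz for integer k ≥ 0.
k=0: 6.5 kHz.
k=1: 12.3 kHz, 25.3 kHz.
k=2: 31.1 kHz, 44.1 kHz.
Within [10.1 kHz, 30.6 kHz]: 12.3 kHz, 25.3 kHz.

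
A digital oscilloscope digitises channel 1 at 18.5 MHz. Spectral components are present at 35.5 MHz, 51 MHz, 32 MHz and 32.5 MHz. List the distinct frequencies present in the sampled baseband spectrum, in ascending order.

1.5 MHz, 4.5 MHz, 5 MHz

fs/2 = 9.25 MHz.
35.5 MHz mod fs = 17 MHz.
17 MHz > fs/2 = 9.25 MHz, folds to fs − 17 MHz = 1.5 MHz.
51 MHz mod fs = 14 MHz.
14 MHz > fs/2 = 9.25 MHz, folds to fs − 14 MHz = 4.5 MHz.
32 MHz mod fs = 13.5 MHz.
13.5 MHz > fs/2 = 9.25 MHz, folds to fs − 13.5 MHz = 5 MHz.
32.5 MHz mod fs = 14 MHz.
14 MHz > fs/2 = 9.25 MHz, folds to fs − 14 MHz = 4.5 MHz.
Distinct values: {1.5 MHz, 4.5 MHz, 5 MHz}.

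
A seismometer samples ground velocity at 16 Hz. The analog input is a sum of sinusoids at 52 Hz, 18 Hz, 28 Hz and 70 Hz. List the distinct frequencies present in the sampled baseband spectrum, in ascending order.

fs/2 = 8 Hz.
52 Hz mod fs = 4 Hz.
4 Hz ≤ fs/2 = 8 Hz, appears at 4 Hz.
18 Hz mod fs = 2 Hz.
2 Hz ≤ fs/2 = 8 Hz, appears at 2 Hz.
28 Hz mod fs = 12 Hz.
12 Hz > fs/2 = 8 Hz, folds to fs − 12 Hz = 4 Hz.
70 Hz mod fs = 6 Hz.
6 Hz ≤ fs/2 = 8 Hz, appears at 6 Hz.
Distinct values: {2 Hz, 4 Hz, 6 Hz}.

2 Hz, 4 Hz, 6 Hz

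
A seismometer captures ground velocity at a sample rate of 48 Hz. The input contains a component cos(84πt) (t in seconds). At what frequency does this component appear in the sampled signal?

ω = 84π rad/s → f = ω/(2π) = 42 Hz.
42 Hz > fs/2 = 24 Hz, folds to fs − 42 Hz = 6 Hz.

6 Hz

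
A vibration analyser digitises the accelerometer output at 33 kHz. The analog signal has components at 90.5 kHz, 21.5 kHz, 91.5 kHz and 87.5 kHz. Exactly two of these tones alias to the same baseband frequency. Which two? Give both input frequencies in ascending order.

21.5 kHz, 87.5 kHz

fs/2 = 16.5 kHz.
90.5 kHz mod fs = 24.5 kHz.
24.5 kHz > fs/2 = 16.5 kHz, folds to fs − 24.5 kHz = 8.5 kHz.
21.5 kHz > fs/2 = 16.5 kHz, folds to fs − 21.5 kHz = 11.5 kHz.
91.5 kHz mod fs = 25.5 kHz.
25.5 kHz > fs/2 = 16.5 kHz, folds to fs − 25.5 kHz = 7.5 kHz.
87.5 kHz mod fs = 21.5 kHz.
21.5 kHz > fs/2 = 16.5 kHz, folds to fs − 21.5 kHz = 11.5 kHz.
21.5 kHz and 87.5 kHz both map to 11.5 kHz.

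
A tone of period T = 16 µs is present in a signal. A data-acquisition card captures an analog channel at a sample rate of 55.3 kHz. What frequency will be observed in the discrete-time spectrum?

7.2 kHz

T = 16 µs → f = 1/T = 62.5 kHz.
62.5 kHz mod fs = 7.2 kHz.
7.2 kHz ≤ fs/2 = 27.65 kHz, appears at 7.2 kHz.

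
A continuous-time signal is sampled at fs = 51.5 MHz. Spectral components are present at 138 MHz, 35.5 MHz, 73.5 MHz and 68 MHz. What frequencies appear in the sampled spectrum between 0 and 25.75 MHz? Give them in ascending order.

16 MHz, 16.5 MHz, 22 MHz

fs/2 = 25.75 MHz.
138 MHz mod fs = 35 MHz.
35 MHz > fs/2 = 25.75 MHz, folds to fs − 35 MHz = 16.5 MHz.
35.5 MHz > fs/2 = 25.75 MHz, folds to fs − 35.5 MHz = 16 MHz.
73.5 MHz mod fs = 22 MHz.
22 MHz ≤ fs/2 = 25.75 MHz, appears at 22 MHz.
68 MHz mod fs = 16.5 MHz.
16.5 MHz ≤ fs/2 = 25.75 MHz, appears at 16.5 MHz.
Distinct values: {16 MHz, 16.5 MHz, 22 MHz}.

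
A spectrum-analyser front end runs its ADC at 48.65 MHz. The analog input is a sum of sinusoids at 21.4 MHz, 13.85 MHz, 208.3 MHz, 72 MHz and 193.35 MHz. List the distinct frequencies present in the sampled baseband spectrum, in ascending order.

fs/2 = 24.325 MHz.
21.4 MHz ≤ fs/2 = 24.325 MHz, passes unchanged.
13.85 MHz ≤ fs/2 = 24.325 MHz, passes unchanged.
208.3 MHz mod fs = 13.7 MHz.
13.7 MHz ≤ fs/2 = 24.325 MHz, appears at 13.7 MHz.
72 MHz mod fs = 23.35 MHz.
23.35 MHz ≤ fs/2 = 24.325 MHz, appears at 23.35 MHz.
193.35 MHz mod fs = 47.4 MHz.
47.4 MHz > fs/2 = 24.325 MHz, folds to fs − 47.4 MHz = 1.25 MHz.
Distinct values: {1.25 MHz, 13.7 MHz, 13.85 MHz, 21.4 MHz, 23.35 MHz}.

1.25 MHz, 13.7 MHz, 13.85 MHz, 21.4 MHz, 23.35 MHz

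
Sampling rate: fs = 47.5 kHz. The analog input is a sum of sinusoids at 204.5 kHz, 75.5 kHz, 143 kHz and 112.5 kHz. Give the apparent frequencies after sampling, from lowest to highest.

0.5 kHz, 14.5 kHz, 17.5 kHz, 19.5 kHz

fs/2 = 23.75 kHz.
204.5 kHz mod fs = 14.5 kHz.
14.5 kHz ≤ fs/2 = 23.75 kHz, appears at 14.5 kHz.
75.5 kHz mod fs = 28 kHz.
28 kHz > fs/2 = 23.75 kHz, folds to fs − 28 kHz = 19.5 kHz.
143 kHz mod fs = 0.5 kHz.
0.5 kHz ≤ fs/2 = 23.75 kHz, appears at 0.5 kHz.
112.5 kHz mod fs = 17.5 kHz.
17.5 kHz ≤ fs/2 = 23.75 kHz, appears at 17.5 kHz.
Distinct values: {0.5 kHz, 14.5 kHz, 17.5 kHz, 19.5 kHz}.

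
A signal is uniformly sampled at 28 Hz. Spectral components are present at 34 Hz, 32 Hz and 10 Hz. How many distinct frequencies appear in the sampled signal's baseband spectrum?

fs/2 = 14 Hz.
34 Hz mod fs = 6 Hz.
6 Hz ≤ fs/2 = 14 Hz, appears at 6 Hz.
32 Hz mod fs = 4 Hz.
4 Hz ≤ fs/2 = 14 Hz, appears at 4 Hz.
10 Hz ≤ fs/2 = 14 Hz, passes unchanged.
Distinct values: {4 Hz, 6 Hz, 10 Hz} → 3.

3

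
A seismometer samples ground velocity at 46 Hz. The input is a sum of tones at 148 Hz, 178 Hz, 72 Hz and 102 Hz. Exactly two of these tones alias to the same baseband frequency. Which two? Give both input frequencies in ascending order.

fs/2 = 23 Hz.
148 Hz mod fs = 10 Hz.
10 Hz ≤ fs/2 = 23 Hz, appears at 10 Hz.
178 Hz mod fs = 40 Hz.
40 Hz > fs/2 = 23 Hz, folds to fs − 40 Hz = 6 Hz.
72 Hz mod fs = 26 Hz.
26 Hz > fs/2 = 23 Hz, folds to fs − 26 Hz = 20 Hz.
102 Hz mod fs = 10 Hz.
10 Hz ≤ fs/2 = 23 Hz, appears at 10 Hz.
102 Hz and 148 Hz both map to 10 Hz.

102 Hz, 148 Hz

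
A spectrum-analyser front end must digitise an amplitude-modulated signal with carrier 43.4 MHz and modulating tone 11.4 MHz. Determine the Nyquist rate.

AM sidebands sit at fc ± fm = 32 MHz and 54.8 MHz.
Highest-frequency component: 54.8 MHz.
Nyquist rate = 2 × 54.8 MHz = 109.6 MHz.

109.6 MHz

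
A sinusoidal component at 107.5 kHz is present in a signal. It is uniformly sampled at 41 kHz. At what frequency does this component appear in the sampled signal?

107.5 kHz mod fs = 25.5 kHz.
25.5 kHz > fs/2 = 20.5 kHz, folds to fs − 25.5 kHz = 15.5 kHz.

15.5 kHz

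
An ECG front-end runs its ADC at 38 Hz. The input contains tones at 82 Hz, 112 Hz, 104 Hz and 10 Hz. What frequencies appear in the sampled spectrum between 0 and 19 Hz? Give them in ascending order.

2 Hz, 6 Hz, 10 Hz

fs/2 = 19 Hz.
82 Hz mod fs = 6 Hz.
6 Hz ≤ fs/2 = 19 Hz, appears at 6 Hz.
112 Hz mod fs = 36 Hz.
36 Hz > fs/2 = 19 Hz, folds to fs − 36 Hz = 2 Hz.
104 Hz mod fs = 28 Hz.
28 Hz > fs/2 = 19 Hz, folds to fs − 28 Hz = 10 Hz.
10 Hz ≤ fs/2 = 19 Hz, passes unchanged.
Distinct values: {2 Hz, 6 Hz, 10 Hz}.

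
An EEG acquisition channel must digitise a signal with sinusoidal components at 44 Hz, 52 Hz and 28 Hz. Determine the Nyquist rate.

Highest-frequency component: 52 Hz.
Nyquist rate = 2 × 52 Hz = 104 Hz.

104 Hz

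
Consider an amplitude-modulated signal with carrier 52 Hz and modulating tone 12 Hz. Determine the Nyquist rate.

AM sidebands sit at fc ± fm = 40 Hz and 64 Hz.
Highest-frequency component: 64 Hz.
Nyquist rate = 2 × 64 Hz = 128 Hz.

128 Hz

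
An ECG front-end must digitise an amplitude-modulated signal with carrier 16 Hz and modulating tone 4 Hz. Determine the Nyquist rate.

AM sidebands sit at fc ± fm = 12 Hz and 20 Hz.
Highest-frequency component: 20 Hz.
Nyquist rate = 2 × 20 Hz = 40 Hz.

40 Hz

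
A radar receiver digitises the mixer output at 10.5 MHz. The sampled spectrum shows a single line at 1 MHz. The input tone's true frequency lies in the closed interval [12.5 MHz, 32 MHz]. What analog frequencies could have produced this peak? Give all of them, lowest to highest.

20 MHz, 22 MHz, 30.5 MHz

Frequencies that alias to 1 MHz are k·fs ± 1 MHz for integer k ≥ 0.
k=0: 1 MHz.
k=1: 9.5 MHz, 11.5 MHz.
k=2: 20 MHz, 22 MHz.
k=3: 30.5 MHz, 32.5 MHz.
k=4: 41 MHz, 43 MHz.
Within [12.5 MHz, 32 MHz]: 20 MHz, 22 MHz, 30.5 MHz.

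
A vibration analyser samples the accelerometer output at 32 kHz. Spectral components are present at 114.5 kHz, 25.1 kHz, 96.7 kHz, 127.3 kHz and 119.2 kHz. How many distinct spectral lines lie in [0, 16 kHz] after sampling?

fs/2 = 16 kHz.
114.5 kHz mod fs = 18.5 kHz.
18.5 kHz > fs/2 = 16 kHz, folds to fs − 18.5 kHz = 13.5 kHz.
25.1 kHz > fs/2 = 16 kHz, folds to fs − 25.1 kHz = 6.9 kHz.
96.7 kHz mod fs = 0.7 kHz.
0.7 kHz ≤ fs/2 = 16 kHz, appears at 0.7 kHz.
127.3 kHz mod fs = 31.3 kHz.
31.3 kHz > fs/2 = 16 kHz, folds to fs − 31.3 kHz = 0.7 kHz.
119.2 kHz mod fs = 23.2 kHz.
23.2 kHz > fs/2 = 16 kHz, folds to fs − 23.2 kHz = 8.8 kHz.
Distinct values: {0.7 kHz, 6.9 kHz, 8.8 kHz, 13.5 kHz} → 4.

4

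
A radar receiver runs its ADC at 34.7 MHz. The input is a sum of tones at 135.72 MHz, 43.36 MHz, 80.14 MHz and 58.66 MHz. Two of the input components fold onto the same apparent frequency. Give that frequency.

10.74 MHz

fs/2 = 17.35 MHz.
135.72 MHz mod fs = 31.62 MHz.
31.62 MHz > fs/2 = 17.35 MHz, folds to fs − 31.62 MHz = 3.08 MHz.
43.36 MHz mod fs = 8.66 MHz.
8.66 MHz ≤ fs/2 = 17.35 MHz, appears at 8.66 MHz.
80.14 MHz mod fs = 10.74 MHz.
10.74 MHz ≤ fs/2 = 17.35 MHz, appears at 10.74 MHz.
58.66 MHz mod fs = 23.96 MHz.
23.96 MHz > fs/2 = 17.35 MHz, folds to fs − 23.96 MHz = 10.74 MHz.
58.66 MHz and 80.14 MHz both map to 10.74 MHz.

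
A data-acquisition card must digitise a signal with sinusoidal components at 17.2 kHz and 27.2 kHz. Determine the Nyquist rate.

54.4 kHz

Highest-frequency component: 27.2 kHz.
Nyquist rate = 2 × 27.2 kHz = 54.4 kHz.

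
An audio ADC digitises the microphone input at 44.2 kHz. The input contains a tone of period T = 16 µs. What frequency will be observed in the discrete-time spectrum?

18.3 kHz

T = 16 µs → f = 1/T = 62.5 kHz.
62.5 kHz mod fs = 18.3 kHz.
18.3 kHz ≤ fs/2 = 22.1 kHz, appears at 18.3 kHz.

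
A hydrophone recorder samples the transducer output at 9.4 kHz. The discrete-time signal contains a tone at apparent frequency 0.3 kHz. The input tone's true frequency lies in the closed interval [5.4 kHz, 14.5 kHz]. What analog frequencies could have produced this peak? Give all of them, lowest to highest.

9.1 kHz, 9.7 kHz

Frequencies that alias to 0.3 kHz are k·fs ± 0.3 kHz for integer k ≥ 0.
k=0: 0.3 kHz.
k=1: 9.1 kHz, 9.7 kHz.
k=2: 18.5 kHz, 19.1 kHz.
Within [5.4 kHz, 14.5 kHz]: 9.1 kHz, 9.7 kHz.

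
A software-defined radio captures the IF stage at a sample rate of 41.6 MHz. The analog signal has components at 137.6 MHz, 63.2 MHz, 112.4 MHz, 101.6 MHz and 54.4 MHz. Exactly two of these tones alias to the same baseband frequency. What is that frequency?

fs/2 = 20.8 MHz.
137.6 MHz mod fs = 12.8 MHz.
12.8 MHz ≤ fs/2 = 20.8 MHz, appears at 12.8 MHz.
63.2 MHz mod fs = 21.6 MHz.
21.6 MHz > fs/2 = 20.8 MHz, folds to fs − 21.6 MHz = 20 MHz.
112.4 MHz mod fs = 29.2 MHz.
29.2 MHz > fs/2 = 20.8 MHz, folds to fs − 29.2 MHz = 12.4 MHz.
101.6 MHz mod fs = 18.4 MHz.
18.4 MHz ≤ fs/2 = 20.8 MHz, appears at 18.4 MHz.
54.4 MHz mod fs = 12.8 MHz.
12.8 MHz ≤ fs/2 = 20.8 MHz, appears at 12.8 MHz.
54.4 MHz and 137.6 MHz both map to 12.8 MHz.

12.8 MHz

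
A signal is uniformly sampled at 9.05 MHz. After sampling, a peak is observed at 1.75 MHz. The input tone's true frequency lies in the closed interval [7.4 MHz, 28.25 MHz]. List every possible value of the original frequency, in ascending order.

Frequencies that alias to 1.75 MHz are k·fs ± 1.75 MHz for integer k ≥ 0.
k=0: 1.75 MHz.
k=1: 7.3 MHz, 10.8 MHz.
k=2: 16.35 MHz, 19.85 MHz.
k=3: 25.4 MHz, 28.9 MHz.
k=4: 34.45 MHz, 37.95 MHz.
Within [7.4 MHz, 28.25 MHz]: 10.8 MHz, 16.35 MHz, 19.85 MHz, 25.4 MHz.

10.8 MHz, 16.35 MHz, 19.85 MHz, 25.4 MHz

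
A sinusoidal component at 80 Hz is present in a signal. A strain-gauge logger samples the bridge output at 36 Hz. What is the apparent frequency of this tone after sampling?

8 Hz

80 Hz mod fs = 8 Hz.
8 Hz ≤ fs/2 = 18 Hz, appears at 8 Hz.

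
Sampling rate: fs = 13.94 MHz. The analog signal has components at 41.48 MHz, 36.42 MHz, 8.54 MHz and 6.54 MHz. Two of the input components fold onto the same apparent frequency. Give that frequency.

5.4 MHz

fs/2 = 6.97 MHz.
41.48 MHz mod fs = 13.6 MHz.
13.6 MHz > fs/2 = 6.97 MHz, folds to fs − 13.6 MHz = 0.34 MHz.
36.42 MHz mod fs = 8.54 MHz.
8.54 MHz > fs/2 = 6.97 MHz, folds to fs − 8.54 MHz = 5.4 MHz.
8.54 MHz > fs/2 = 6.97 MHz, folds to fs − 8.54 MHz = 5.4 MHz.
6.54 MHz ≤ fs/2 = 6.97 MHz, passes unchanged.
8.54 MHz and 36.42 MHz both map to 5.4 MHz.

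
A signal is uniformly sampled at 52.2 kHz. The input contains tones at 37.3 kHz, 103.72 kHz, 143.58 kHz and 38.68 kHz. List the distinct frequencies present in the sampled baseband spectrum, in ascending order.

fs/2 = 26.1 kHz.
37.3 kHz > fs/2 = 26.1 kHz, folds to fs − 37.3 kHz = 14.9 kHz.
103.72 kHz mod fs = 51.52 kHz.
51.52 kHz > fs/2 = 26.1 kHz, folds to fs − 51.52 kHz = 0.68 kHz.
143.58 kHz mod fs = 39.18 kHz.
39.18 kHz > fs/2 = 26.1 kHz, folds to fs − 39.18 kHz = 13.02 kHz.
38.68 kHz > fs/2 = 26.1 kHz, folds to fs − 38.68 kHz = 13.52 kHz.
Distinct values: {0.68 kHz, 13.02 kHz, 13.52 kHz, 14.9 kHz}.

0.68 kHz, 13.02 kHz, 13.52 kHz, 14.9 kHz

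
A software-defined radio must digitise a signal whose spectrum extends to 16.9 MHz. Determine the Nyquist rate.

Nyquist rate = 2 × 16.9 MHz = 33.8 MHz.

33.8 MHz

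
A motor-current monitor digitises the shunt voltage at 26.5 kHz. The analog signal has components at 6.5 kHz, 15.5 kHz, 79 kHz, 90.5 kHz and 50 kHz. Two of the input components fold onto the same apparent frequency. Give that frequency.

fs/2 = 13.25 kHz.
6.5 kHz ≤ fs/2 = 13.25 kHz, passes unchanged.
15.5 kHz > fs/2 = 13.25 kHz, folds to fs − 15.5 kHz = 11 kHz.
79 kHz mod fs = 26 kHz.
26 kHz > fs/2 = 13.25 kHz, folds to fs − 26 kHz = 0.5 kHz.
90.5 kHz mod fs = 11 kHz.
11 kHz ≤ fs/2 = 13.25 kHz, appears at 11 kHz.
50 kHz mod fs = 23.5 kHz.
23.5 kHz > fs/2 = 13.25 kHz, folds to fs − 23.5 kHz = 3 kHz.
15.5 kHz and 90.5 kHz both map to 11 kHz.

11 kHz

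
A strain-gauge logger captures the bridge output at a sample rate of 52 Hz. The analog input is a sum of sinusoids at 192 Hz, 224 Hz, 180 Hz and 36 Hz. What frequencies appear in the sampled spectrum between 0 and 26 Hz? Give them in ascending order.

fs/2 = 26 Hz.
192 Hz mod fs = 36 Hz.
36 Hz > fs/2 = 26 Hz, folds to fs − 36 Hz = 16 Hz.
224 Hz mod fs = 16 Hz.
16 Hz ≤ fs/2 = 26 Hz, appears at 16 Hz.
180 Hz mod fs = 24 Hz.
24 Hz ≤ fs/2 = 26 Hz, appears at 24 Hz.
36 Hz > fs/2 = 26 Hz, folds to fs − 36 Hz = 16 Hz.
Distinct values: {16 Hz, 24 Hz}.

16 Hz, 24 Hz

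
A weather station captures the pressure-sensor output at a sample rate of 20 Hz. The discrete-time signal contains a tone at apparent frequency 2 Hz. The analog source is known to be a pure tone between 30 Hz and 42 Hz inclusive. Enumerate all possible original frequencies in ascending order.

38 Hz, 42 Hz

Frequencies that alias to 2 Hz are k·fs ± 2 Hz for integer k ≥ 0.
k=0: 2 Hz.
k=1: 18 Hz, 22 Hz.
k=2: 38 Hz, 42 Hz.
k=3: 58 Hz, 62 Hz.
Within [30 Hz, 42 Hz]: 38 Hz, 42 Hz.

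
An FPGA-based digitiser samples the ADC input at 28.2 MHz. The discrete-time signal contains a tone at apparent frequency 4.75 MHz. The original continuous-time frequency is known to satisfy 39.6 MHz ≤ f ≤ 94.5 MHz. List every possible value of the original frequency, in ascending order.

51.65 MHz, 61.15 MHz, 79.85 MHz, 89.35 MHz

Frequencies that alias to 4.75 MHz are k·fs ± 4.75 MHz for integer k ≥ 0.
k=0: 4.75 MHz.
k=1: 23.45 MHz, 32.95 MHz.
k=2: 51.65 MHz, 61.15 MHz.
k=3: 79.85 MHz, 89.35 MHz.
k=4: 108.05 MHz, 117.55 MHz.
Within [39.6 MHz, 94.5 MHz]: 51.65 MHz, 61.15 MHz, 79.85 MHz, 89.35 MHz.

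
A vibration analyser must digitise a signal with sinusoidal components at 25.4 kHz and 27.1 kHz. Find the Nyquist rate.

Highest-frequency component: 27.1 kHz.
Nyquist rate = 2 × 27.1 kHz = 54.2 kHz.

54.2 kHz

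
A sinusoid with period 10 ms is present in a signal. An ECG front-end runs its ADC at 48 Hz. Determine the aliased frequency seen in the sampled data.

4 Hz

T = 10 ms → f = 1/T = 100 Hz.
100 Hz mod fs = 4 Hz.
4 Hz ≤ fs/2 = 24 Hz, appears at 4 Hz.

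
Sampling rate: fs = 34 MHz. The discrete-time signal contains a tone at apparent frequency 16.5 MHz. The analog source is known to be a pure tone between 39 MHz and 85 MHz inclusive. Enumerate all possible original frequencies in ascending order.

Frequencies that alias to 16.5 MHz are k·fs ± 16.5 MHz for integer k ≥ 0.
k=0: 16.5 MHz.
k=1: 17.5 MHz, 50.5 MHz.
k=2: 51.5 MHz, 84.5 MHz.
k=3: 85.5 MHz, 118.5 MHz.
Within [39 MHz, 85 MHz]: 50.5 MHz, 51.5 MHz, 84.5 MHz.

50.5 MHz, 51.5 MHz, 84.5 MHz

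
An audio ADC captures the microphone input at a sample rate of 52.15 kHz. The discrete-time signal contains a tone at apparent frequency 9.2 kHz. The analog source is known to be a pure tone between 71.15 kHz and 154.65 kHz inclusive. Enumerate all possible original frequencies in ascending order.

95.1 kHz, 113.5 kHz, 147.25 kHz

Frequencies that alias to 9.2 kHz are k·fs ± 9.2 kHz for integer k ≥ 0.
k=0: 9.2 kHz.
k=1: 42.95 kHz, 61.35 kHz.
k=2: 95.1 kHz, 113.5 kHz.
k=3: 147.25 kHz, 165.65 kHz.
k=4: 199.4 kHz, 217.8 kHz.
Within [71.15 kHz, 154.65 kHz]: 95.1 kHz, 113.5 kHz, 147.25 kHz.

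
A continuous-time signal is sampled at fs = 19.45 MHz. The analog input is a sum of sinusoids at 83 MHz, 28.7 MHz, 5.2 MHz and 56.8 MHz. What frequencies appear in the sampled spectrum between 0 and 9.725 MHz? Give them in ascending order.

fs/2 = 9.725 MHz.
83 MHz mod fs = 5.2 MHz.
5.2 MHz ≤ fs/2 = 9.725 MHz, appears at 5.2 MHz.
28.7 MHz mod fs = 9.25 MHz.
9.25 MHz ≤ fs/2 = 9.725 MHz, appears at 9.25 MHz.
5.2 MHz ≤ fs/2 = 9.725 MHz, passes unchanged.
56.8 MHz mod fs = 17.9 MHz.
17.9 MHz > fs/2 = 9.725 MHz, folds to fs − 17.9 MHz = 1.55 MHz.
Distinct values: {1.55 MHz, 5.2 MHz, 9.25 MHz}.

1.55 MHz, 5.2 MHz, 9.25 MHz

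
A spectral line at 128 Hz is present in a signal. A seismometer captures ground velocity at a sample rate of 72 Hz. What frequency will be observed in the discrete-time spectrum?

128 Hz mod fs = 56 Hz.
56 Hz > fs/2 = 36 Hz, folds to fs − 56 Hz = 16 Hz.

16 Hz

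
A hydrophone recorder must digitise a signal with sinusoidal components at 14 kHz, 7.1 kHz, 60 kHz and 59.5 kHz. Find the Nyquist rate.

Highest-frequency component: 60 kHz.
Nyquist rate = 2 × 60 kHz = 120 kHz.

120 kHz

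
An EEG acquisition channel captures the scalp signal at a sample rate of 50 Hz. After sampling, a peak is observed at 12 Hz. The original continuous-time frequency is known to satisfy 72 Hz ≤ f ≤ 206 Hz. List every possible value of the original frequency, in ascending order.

88 Hz, 112 Hz, 138 Hz, 162 Hz, 188 Hz

Frequencies that alias to 12 Hz are k·fs ± 12 Hz for integer k ≥ 0.
k=0: 12 Hz.
k=1: 38 Hz, 62 Hz.
k=2: 88 Hz, 112 Hz.
k=3: 138 Hz, 162 Hz.
k=4: 188 Hz, 212 Hz.
k=5: 238 Hz, 262 Hz.
Within [72 Hz, 206 Hz]: 88 Hz, 112 Hz, 138 Hz, 162 Hz, 188 Hz.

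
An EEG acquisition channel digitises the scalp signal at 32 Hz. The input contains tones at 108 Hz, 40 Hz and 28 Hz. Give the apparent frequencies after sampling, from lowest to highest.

fs/2 = 16 Hz.
108 Hz mod fs = 12 Hz.
12 Hz ≤ fs/2 = 16 Hz, appears at 12 Hz.
40 Hz mod fs = 8 Hz.
8 Hz ≤ fs/2 = 16 Hz, appears at 8 Hz.
28 Hz > fs/2 = 16 Hz, folds to fs − 28 Hz = 4 Hz.
Distinct values: {4 Hz, 8 Hz, 12 Hz}.

4 Hz, 8 Hz, 12 Hz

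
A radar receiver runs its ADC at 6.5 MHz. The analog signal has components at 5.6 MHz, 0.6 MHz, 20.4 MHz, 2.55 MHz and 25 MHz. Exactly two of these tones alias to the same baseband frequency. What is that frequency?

fs/2 = 3.25 MHz.
5.6 MHz > fs/2 = 3.25 MHz, folds to fs − 5.6 MHz = 0.9 MHz.
0.6 MHz ≤ fs/2 = 3.25 MHz, passes unchanged.
20.4 MHz mod fs = 0.9 MHz.
0.9 MHz ≤ fs/2 = 3.25 MHz, appears at 0.9 MHz.
2.55 MHz ≤ fs/2 = 3.25 MHz, passes unchanged.
25 MHz mod fs = 5.5 MHz.
5.5 MHz > fs/2 = 3.25 MHz, folds to fs − 5.5 MHz = 1 MHz.
5.6 MHz and 20.4 MHz both map to 0.9 MHz.

0.9 MHz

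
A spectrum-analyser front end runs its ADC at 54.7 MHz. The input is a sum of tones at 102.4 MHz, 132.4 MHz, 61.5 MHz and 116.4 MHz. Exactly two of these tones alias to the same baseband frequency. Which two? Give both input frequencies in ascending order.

102.4 MHz, 116.4 MHz

fs/2 = 27.35 MHz.
102.4 MHz mod fs = 47.7 MHz.
47.7 MHz > fs/2 = 27.35 MHz, folds to fs − 47.7 MHz = 7 MHz.
132.4 MHz mod fs = 23 MHz.
23 MHz ≤ fs/2 = 27.35 MHz, appears at 23 MHz.
61.5 MHz mod fs = 6.8 MHz.
6.8 MHz ≤ fs/2 = 27.35 MHz, appears at 6.8 MHz.
116.4 MHz mod fs = 7 MHz.
7 MHz ≤ fs/2 = 27.35 MHz, appears at 7 MHz.
102.4 MHz and 116.4 MHz both map to 7 MHz.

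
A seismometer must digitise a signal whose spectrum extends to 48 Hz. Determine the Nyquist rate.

96 Hz

Nyquist rate = 2 × 48 Hz = 96 Hz.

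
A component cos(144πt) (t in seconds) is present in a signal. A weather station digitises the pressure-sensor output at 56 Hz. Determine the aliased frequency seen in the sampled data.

ω = 144π rad/s → f = ω/(2π) = 72 Hz.
72 Hz mod fs = 16 Hz.
16 Hz ≤ fs/2 = 28 Hz, appears at 16 Hz.

16 Hz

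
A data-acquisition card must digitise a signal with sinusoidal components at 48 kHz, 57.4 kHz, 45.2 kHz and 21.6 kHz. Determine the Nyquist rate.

114.8 kHz

Highest-frequency component: 57.4 kHz.
Nyquist rate = 2 × 57.4 kHz = 114.8 kHz.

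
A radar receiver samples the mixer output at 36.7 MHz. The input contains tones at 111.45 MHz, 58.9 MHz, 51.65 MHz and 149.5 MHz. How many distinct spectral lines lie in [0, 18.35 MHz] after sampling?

fs/2 = 18.35 MHz.
111.45 MHz mod fs = 1.35 MHz.
1.35 MHz ≤ fs/2 = 18.35 MHz, appears at 1.35 MHz.
58.9 MHz mod fs = 22.2 MHz.
22.2 MHz > fs/2 = 18.35 MHz, folds to fs − 22.2 MHz = 14.5 MHz.
51.65 MHz mod fs = 14.95 MHz.
14.95 MHz ≤ fs/2 = 18.35 MHz, appears at 14.95 MHz.
149.5 MHz mod fs = 2.7 MHz.
2.7 MHz ≤ fs/2 = 18.35 MHz, appears at 2.7 MHz.
Distinct values: {1.35 MHz, 2.7 MHz, 14.5 MHz, 14.95 MHz} → 4.

4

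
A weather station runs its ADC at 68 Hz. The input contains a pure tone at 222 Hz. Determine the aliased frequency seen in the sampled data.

18 Hz

222 Hz mod fs = 18 Hz.
18 Hz ≤ fs/2 = 34 Hz, appears at 18 Hz.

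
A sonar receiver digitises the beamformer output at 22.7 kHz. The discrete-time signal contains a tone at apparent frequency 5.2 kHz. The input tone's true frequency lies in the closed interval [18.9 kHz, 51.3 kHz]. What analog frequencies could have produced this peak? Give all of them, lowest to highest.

Frequencies that alias to 5.2 kHz are k·fs ± 5.2 kHz for integer k ≥ 0.
k=0: 5.2 kHz.
k=1: 17.5 kHz, 27.9 kHz.
k=2: 40.2 kHz, 50.6 kHz.
k=3: 62.9 kHz, 73.3 kHz.
Within [18.9 kHz, 51.3 kHz]: 27.9 kHz, 40.2 kHz, 50.6 kHz.

27.9 kHz, 40.2 kHz, 50.6 kHz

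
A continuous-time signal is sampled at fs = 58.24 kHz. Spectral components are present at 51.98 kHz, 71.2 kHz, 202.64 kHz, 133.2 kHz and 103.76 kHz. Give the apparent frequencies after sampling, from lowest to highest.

6.26 kHz, 12.72 kHz, 12.96 kHz, 16.72 kHz, 27.92 kHz

fs/2 = 29.12 kHz.
51.98 kHz > fs/2 = 29.12 kHz, folds to fs − 51.98 kHz = 6.26 kHz.
71.2 kHz mod fs = 12.96 kHz.
12.96 kHz ≤ fs/2 = 29.12 kHz, appears at 12.96 kHz.
202.64 kHz mod fs = 27.92 kHz.
27.92 kHz ≤ fs/2 = 29.12 kHz, appears at 27.92 kHz.
133.2 kHz mod fs = 16.72 kHz.
16.72 kHz ≤ fs/2 = 29.12 kHz, appears at 16.72 kHz.
103.76 kHz mod fs = 45.52 kHz.
45.52 kHz > fs/2 = 29.12 kHz, folds to fs − 45.52 kHz = 12.72 kHz.
Distinct values: {6.26 kHz, 12.72 kHz, 12.96 kHz, 16.72 kHz, 27.92 kHz}.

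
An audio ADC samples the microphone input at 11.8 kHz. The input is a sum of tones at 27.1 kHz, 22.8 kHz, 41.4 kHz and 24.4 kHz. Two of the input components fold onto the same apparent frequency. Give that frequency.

0.8 kHz

fs/2 = 5.9 kHz.
27.1 kHz mod fs = 3.5 kHz.
3.5 kHz ≤ fs/2 = 5.9 kHz, appears at 3.5 kHz.
22.8 kHz mod fs = 11 kHz.
11 kHz > fs/2 = 5.9 kHz, folds to fs − 11 kHz = 0.8 kHz.
41.4 kHz mod fs = 6 kHz.
6 kHz > fs/2 = 5.9 kHz, folds to fs − 6 kHz = 5.8 kHz.
24.4 kHz mod fs = 0.8 kHz.
0.8 kHz ≤ fs/2 = 5.9 kHz, appears at 0.8 kHz.
22.8 kHz and 24.4 kHz both map to 0.8 kHz.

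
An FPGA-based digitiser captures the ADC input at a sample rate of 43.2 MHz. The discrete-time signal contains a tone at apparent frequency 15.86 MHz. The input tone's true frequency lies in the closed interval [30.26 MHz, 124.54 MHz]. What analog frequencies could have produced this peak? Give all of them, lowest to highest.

Frequencies that alias to 15.86 MHz are k·fs ± 15.86 MHz for integer k ≥ 0.
k=0: 15.86 MHz.
k=1: 27.34 MHz, 59.06 MHz.
k=2: 70.54 MHz, 102.26 MHz.
k=3: 113.74 MHz, 145.46 MHz.
k=4: 156.94 MHz, 188.66 MHz.
Within [30.26 MHz, 124.54 MHz]: 59.06 MHz, 70.54 MHz, 102.26 MHz, 113.74 MHz.

59.06 MHz, 70.54 MHz, 102.26 MHz, 113.74 MHz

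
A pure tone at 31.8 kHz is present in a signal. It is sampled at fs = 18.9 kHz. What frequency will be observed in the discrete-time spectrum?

6 kHz

31.8 kHz mod fs = 12.9 kHz.
12.9 kHz > fs/2 = 9.45 kHz, folds to fs − 12.9 kHz = 6 kHz.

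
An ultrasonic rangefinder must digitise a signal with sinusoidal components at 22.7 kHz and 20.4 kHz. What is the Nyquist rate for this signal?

Highest-frequency component: 22.7 kHz.
Nyquist rate = 2 × 22.7 kHz = 45.4 kHz.

45.4 kHz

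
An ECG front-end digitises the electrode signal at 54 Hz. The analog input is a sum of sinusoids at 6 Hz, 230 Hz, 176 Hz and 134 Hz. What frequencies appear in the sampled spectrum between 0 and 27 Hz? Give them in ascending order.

6 Hz, 14 Hz, 26 Hz

fs/2 = 27 Hz.
6 Hz ≤ fs/2 = 27 Hz, passes unchanged.
230 Hz mod fs = 14 Hz.
14 Hz ≤ fs/2 = 27 Hz, appears at 14 Hz.
176 Hz mod fs = 14 Hz.
14 Hz ≤ fs/2 = 27 Hz, appears at 14 Hz.
134 Hz mod fs = 26 Hz.
26 Hz ≤ fs/2 = 27 Hz, appears at 26 Hz.
Distinct values: {6 Hz, 14 Hz, 26 Hz}.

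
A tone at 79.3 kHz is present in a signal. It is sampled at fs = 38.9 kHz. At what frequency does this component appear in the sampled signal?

79.3 kHz mod fs = 1.5 kHz.
1.5 kHz ≤ fs/2 = 19.45 kHz, appears at 1.5 kHz.

1.5 kHz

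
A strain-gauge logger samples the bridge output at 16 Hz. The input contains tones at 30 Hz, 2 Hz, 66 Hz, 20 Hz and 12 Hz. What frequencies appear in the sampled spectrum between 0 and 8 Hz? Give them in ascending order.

fs/2 = 8 Hz.
30 Hz mod fs = 14 Hz.
14 Hz > fs/2 = 8 Hz, folds to fs − 14 Hz = 2 Hz.
2 Hz ≤ fs/2 = 8 Hz, passes unchanged.
66 Hz mod fs = 2 Hz.
2 Hz ≤ fs/2 = 8 Hz, appears at 2 Hz.
20 Hz mod fs = 4 Hz.
4 Hz ≤ fs/2 = 8 Hz, appears at 4 Hz.
12 Hz > fs/2 = 8 Hz, folds to fs − 12 Hz = 4 Hz.
Distinct values: {2 Hz, 4 Hz}.

2 Hz, 4 Hz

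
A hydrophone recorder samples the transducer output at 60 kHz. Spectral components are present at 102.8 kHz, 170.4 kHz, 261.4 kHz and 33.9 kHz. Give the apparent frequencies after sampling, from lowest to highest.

fs/2 = 30 kHz.
102.8 kHz mod fs = 42.8 kHz.
42.8 kHz > fs/2 = 30 kHz, folds to fs − 42.8 kHz = 17.2 kHz.
170.4 kHz mod fs = 50.4 kHz.
50.4 kHz > fs/2 = 30 kHz, folds to fs − 50.4 kHz = 9.6 kHz.
261.4 kHz mod fs = 21.4 kHz.
21.4 kHz ≤ fs/2 = 30 kHz, appears at 21.4 kHz.
33.9 kHz > fs/2 = 30 kHz, folds to fs − 33.9 kHz = 26.1 kHz.
Distinct values: {9.6 kHz, 17.2 kHz, 21.4 kHz, 26.1 kHz}.

9.6 kHz, 17.2 kHz, 21.4 kHz, 26.1 kHz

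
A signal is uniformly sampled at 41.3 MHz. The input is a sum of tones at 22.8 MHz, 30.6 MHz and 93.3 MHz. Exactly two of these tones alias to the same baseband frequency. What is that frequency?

fs/2 = 20.65 MHz.
22.8 MHz > fs/2 = 20.65 MHz, folds to fs − 22.8 MHz = 18.5 MHz.
30.6 MHz > fs/2 = 20.65 MHz, folds to fs − 30.6 MHz = 10.7 MHz.
93.3 MHz mod fs = 10.7 MHz.
10.7 MHz ≤ fs/2 = 20.65 MHz, appears at 10.7 MHz.
30.6 MHz and 93.3 MHz both map to 10.7 MHz.

10.7 MHz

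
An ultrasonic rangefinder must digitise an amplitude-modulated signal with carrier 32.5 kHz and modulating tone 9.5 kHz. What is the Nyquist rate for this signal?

84 kHz

AM sidebands sit at fc ± fm = 23 kHz and 42 kHz.
Highest-frequency component: 42 kHz.
Nyquist rate = 2 × 42 kHz = 84 kHz.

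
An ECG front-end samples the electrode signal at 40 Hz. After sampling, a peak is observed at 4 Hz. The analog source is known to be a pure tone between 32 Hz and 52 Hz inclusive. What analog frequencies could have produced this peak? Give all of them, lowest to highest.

36 Hz, 44 Hz

Frequencies that alias to 4 Hz are k·fs ± 4 Hz for integer k ≥ 0.
k=0: 4 Hz.
k=1: 36 Hz, 44 Hz.
k=2: 76 Hz, 84 Hz.
Within [32 Hz, 52 Hz]: 36 Hz, 44 Hz.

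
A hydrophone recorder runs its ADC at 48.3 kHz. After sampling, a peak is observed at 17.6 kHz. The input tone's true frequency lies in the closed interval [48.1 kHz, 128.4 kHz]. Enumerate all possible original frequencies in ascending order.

65.9 kHz, 79 kHz, 114.2 kHz, 127.3 kHz

Frequencies that alias to 17.6 kHz are k·fs ± 17.6 kHz for integer k ≥ 0.
k=0: 17.6 kHz.
k=1: 30.7 kHz, 65.9 kHz.
k=2: 79 kHz, 114.2 kHz.
k=3: 127.3 kHz, 162.5 kHz.
k=4: 175.6 kHz, 210.8 kHz.
Within [48.1 kHz, 128.4 kHz]: 65.9 kHz, 79 kHz, 114.2 kHz, 127.3 kHz.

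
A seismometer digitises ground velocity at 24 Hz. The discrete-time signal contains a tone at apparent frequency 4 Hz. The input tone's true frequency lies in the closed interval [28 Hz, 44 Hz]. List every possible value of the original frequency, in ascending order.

Frequencies that alias to 4 Hz are k·fs ± 4 Hz for integer k ≥ 0.
k=0: 4 Hz.
k=1: 20 Hz, 28 Hz.
k=2: 44 Hz, 52 Hz.
k=3: 68 Hz, 76 Hz.
Within [28 Hz, 44 Hz]: 28 Hz, 44 Hz.

28 Hz, 44 Hz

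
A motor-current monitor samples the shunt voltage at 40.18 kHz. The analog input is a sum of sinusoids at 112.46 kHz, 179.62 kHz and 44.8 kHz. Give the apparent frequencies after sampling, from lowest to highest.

fs/2 = 20.09 kHz.
112.46 kHz mod fs = 32.1 kHz.
32.1 kHz > fs/2 = 20.09 kHz, folds to fs − 32.1 kHz = 8.08 kHz.
179.62 kHz mod fs = 18.9 kHz.
18.9 kHz ≤ fs/2 = 20.09 kHz, appears at 18.9 kHz.
44.8 kHz mod fs = 4.62 kHz.
4.62 kHz ≤ fs/2 = 20.09 kHz, appears at 4.62 kHz.
Distinct values: {4.62 kHz, 8.08 kHz, 18.9 kHz}.

4.62 kHz, 8.08 kHz, 18.9 kHz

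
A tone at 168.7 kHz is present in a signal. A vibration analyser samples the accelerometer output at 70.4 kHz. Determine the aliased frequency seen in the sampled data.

168.7 kHz mod fs = 27.9 kHz.
27.9 kHz ≤ fs/2 = 35.2 kHz, appears at 27.9 kHz.

27.9 kHz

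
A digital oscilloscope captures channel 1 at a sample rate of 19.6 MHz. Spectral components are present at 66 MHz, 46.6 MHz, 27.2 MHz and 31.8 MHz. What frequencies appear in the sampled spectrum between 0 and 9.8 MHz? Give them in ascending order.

7.2 MHz, 7.4 MHz, 7.6 MHz

fs/2 = 9.8 MHz.
66 MHz mod fs = 7.2 MHz.
7.2 MHz ≤ fs/2 = 9.8 MHz, appears at 7.2 MHz.
46.6 MHz mod fs = 7.4 MHz.
7.4 MHz ≤ fs/2 = 9.8 MHz, appears at 7.4 MHz.
27.2 MHz mod fs = 7.6 MHz.
7.6 MHz ≤ fs/2 = 9.8 MHz, appears at 7.6 MHz.
31.8 MHz mod fs = 12.2 MHz.
12.2 MHz > fs/2 = 9.8 MHz, folds to fs − 12.2 MHz = 7.4 MHz.
Distinct values: {7.2 MHz, 7.4 MHz, 7.6 MHz}.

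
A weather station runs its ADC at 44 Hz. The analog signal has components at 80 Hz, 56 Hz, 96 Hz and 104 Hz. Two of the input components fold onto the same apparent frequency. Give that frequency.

8 Hz

fs/2 = 22 Hz.
80 Hz mod fs = 36 Hz.
36 Hz > fs/2 = 22 Hz, folds to fs − 36 Hz = 8 Hz.
56 Hz mod fs = 12 Hz.
12 Hz ≤ fs/2 = 22 Hz, appears at 12 Hz.
96 Hz mod fs = 8 Hz.
8 Hz ≤ fs/2 = 22 Hz, appears at 8 Hz.
104 Hz mod fs = 16 Hz.
16 Hz ≤ fs/2 = 22 Hz, appears at 16 Hz.
80 Hz and 96 Hz both map to 8 Hz.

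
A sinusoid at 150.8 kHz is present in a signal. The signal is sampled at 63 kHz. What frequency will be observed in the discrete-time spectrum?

150.8 kHz mod fs = 24.8 kHz.
24.8 kHz ≤ fs/2 = 31.5 kHz, appears at 24.8 kHz.

24.8 kHz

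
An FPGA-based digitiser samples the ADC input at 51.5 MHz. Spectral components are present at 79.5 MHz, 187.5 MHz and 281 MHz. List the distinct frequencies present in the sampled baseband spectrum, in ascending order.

fs/2 = 25.75 MHz.
79.5 MHz mod fs = 28 MHz.
28 MHz > fs/2 = 25.75 MHz, folds to fs − 28 MHz = 23.5 MHz.
187.5 MHz mod fs = 33 MHz.
33 MHz > fs/2 = 25.75 MHz, folds to fs − 33 MHz = 18.5 MHz.
281 MHz mod fs = 23.5 MHz.
23.5 MHz ≤ fs/2 = 25.75 MHz, appears at 23.5 MHz.
Distinct values: {18.5 MHz, 23.5 MHz}.

18.5 MHz, 23.5 MHz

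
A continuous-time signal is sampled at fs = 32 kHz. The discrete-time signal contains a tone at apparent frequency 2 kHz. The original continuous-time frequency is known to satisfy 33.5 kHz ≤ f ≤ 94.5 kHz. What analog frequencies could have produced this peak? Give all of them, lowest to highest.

34 kHz, 62 kHz, 66 kHz, 94 kHz

Frequencies that alias to 2 kHz are k·fs ± 2 kHz for integer k ≥ 0.
k=0: 2 kHz.
k=1: 30 kHz, 34 kHz.
k=2: 62 kHz, 66 kHz.
k=3: 94 kHz, 98 kHz.
k=4: 126 kHz, 130 kHz.
Within [33.5 kHz, 94.5 kHz]: 34 kHz, 62 kHz, 66 kHz, 94 kHz.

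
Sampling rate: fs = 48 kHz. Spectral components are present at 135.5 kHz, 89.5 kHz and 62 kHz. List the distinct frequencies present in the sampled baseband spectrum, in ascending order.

6.5 kHz, 8.5 kHz, 14 kHz

fs/2 = 24 kHz.
135.5 kHz mod fs = 39.5 kHz.
39.5 kHz > fs/2 = 24 kHz, folds to fs − 39.5 kHz = 8.5 kHz.
89.5 kHz mod fs = 41.5 kHz.
41.5 kHz > fs/2 = 24 kHz, folds to fs − 41.5 kHz = 6.5 kHz.
62 kHz mod fs = 14 kHz.
14 kHz ≤ fs/2 = 24 kHz, appears at 14 kHz.
Distinct values: {6.5 kHz, 8.5 kHz, 14 kHz}.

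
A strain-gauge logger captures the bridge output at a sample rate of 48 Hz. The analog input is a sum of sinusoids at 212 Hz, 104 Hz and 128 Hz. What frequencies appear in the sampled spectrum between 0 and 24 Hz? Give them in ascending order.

fs/2 = 24 Hz.
212 Hz mod fs = 20 Hz.
20 Hz ≤ fs/2 = 24 Hz, appears at 20 Hz.
104 Hz mod fs = 8 Hz.
8 Hz ≤ fs/2 = 24 Hz, appears at 8 Hz.
128 Hz mod fs = 32 Hz.
32 Hz > fs/2 = 24 Hz, folds to fs − 32 Hz = 16 Hz.
Distinct values: {8 Hz, 16 Hz, 20 Hz}.

8 Hz, 16 Hz, 20 Hz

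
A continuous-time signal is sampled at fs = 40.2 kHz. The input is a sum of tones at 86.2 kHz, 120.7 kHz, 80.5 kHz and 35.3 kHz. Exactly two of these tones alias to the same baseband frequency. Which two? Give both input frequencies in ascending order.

80.5 kHz, 120.7 kHz

fs/2 = 20.1 kHz.
86.2 kHz mod fs = 5.8 kHz.
5.8 kHz ≤ fs/2 = 20.1 kHz, appears at 5.8 kHz.
120.7 kHz mod fs = 0.1 kHz.
0.1 kHz ≤ fs/2 = 20.1 kHz, appears at 0.1 kHz.
80.5 kHz mod fs = 0.1 kHz.
0.1 kHz ≤ fs/2 = 20.1 kHz, appears at 0.1 kHz.
35.3 kHz > fs/2 = 20.1 kHz, folds to fs − 35.3 kHz = 4.9 kHz.
80.5 kHz and 120.7 kHz both map to 0.1 kHz.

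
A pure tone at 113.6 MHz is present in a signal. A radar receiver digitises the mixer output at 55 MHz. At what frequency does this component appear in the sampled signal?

113.6 MHz mod fs = 3.6 MHz.
3.6 MHz ≤ fs/2 = 27.5 MHz, appears at 3.6 MHz.

3.6 MHz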